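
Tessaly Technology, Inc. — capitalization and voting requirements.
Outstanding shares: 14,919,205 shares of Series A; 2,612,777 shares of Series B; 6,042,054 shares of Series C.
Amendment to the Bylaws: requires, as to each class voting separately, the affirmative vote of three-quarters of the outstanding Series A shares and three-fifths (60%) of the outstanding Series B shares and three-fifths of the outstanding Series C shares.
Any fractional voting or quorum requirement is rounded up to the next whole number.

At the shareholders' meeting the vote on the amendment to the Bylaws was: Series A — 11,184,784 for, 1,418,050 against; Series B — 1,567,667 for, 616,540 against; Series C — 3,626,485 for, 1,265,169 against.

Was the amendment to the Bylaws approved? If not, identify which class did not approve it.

Not approved — the Series A shares did not give the required vote.

Series A: 3/4 of 14919205 = 11189403.75, rounded up to 11189404; 11,189,404 required, 11,184,784 in favor — not approved.
Series B: 3/5 of 2612777 = 1567666.20, rounded up to 1567667; 1,567,667 required, 1,567,667 in favor — approved.
Series C: 3/5 of 6042054 = 3625232.40, rounded up to 3625233; 3,625,233 required, 3,626,485 in favor — approved.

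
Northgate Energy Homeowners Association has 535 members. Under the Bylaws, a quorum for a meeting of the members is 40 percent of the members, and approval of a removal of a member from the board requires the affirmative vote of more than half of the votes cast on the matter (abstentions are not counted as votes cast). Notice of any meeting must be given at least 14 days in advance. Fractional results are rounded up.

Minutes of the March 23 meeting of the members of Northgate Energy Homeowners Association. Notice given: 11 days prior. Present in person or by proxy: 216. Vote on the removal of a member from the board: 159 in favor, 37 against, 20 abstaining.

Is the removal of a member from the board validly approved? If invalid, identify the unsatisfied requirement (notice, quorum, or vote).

Invalid — notice requirement not satisfied.

Notice: 11 days given; 14 required. Not satisfied.
Quorum: 40% of 535 = 214; 216 present. Satisfied.
Vote: requires a majority of the votes cast (216 − 20 abstaining = 196); a majority of 196 is 99, so 99 needed; 159 in favor. Satisfied.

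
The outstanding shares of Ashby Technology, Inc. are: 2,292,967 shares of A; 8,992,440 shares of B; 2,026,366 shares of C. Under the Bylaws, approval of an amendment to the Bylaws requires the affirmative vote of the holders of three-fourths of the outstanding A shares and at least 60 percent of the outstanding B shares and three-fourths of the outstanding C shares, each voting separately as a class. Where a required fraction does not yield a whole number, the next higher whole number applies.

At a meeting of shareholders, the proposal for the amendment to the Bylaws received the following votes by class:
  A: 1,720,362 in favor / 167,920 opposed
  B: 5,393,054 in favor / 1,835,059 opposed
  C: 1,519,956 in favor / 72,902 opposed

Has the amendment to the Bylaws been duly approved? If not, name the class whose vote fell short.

A: 3/4 of 2292967 = 1719725.25, rounded up to 1719726; 1,719,726 required, 1,720,362 in favor — approved.
B: 3/5 of 8992440 = 5395464; 5,395,464 required, 5,393,054 in favor — not approved.
C: 3/4 of 2026366 = 1519774.50, rounded up to 1519775; 1,519,775 required, 1,519,956 in favor — approved.

Not approved — the B shares did not give the required vote.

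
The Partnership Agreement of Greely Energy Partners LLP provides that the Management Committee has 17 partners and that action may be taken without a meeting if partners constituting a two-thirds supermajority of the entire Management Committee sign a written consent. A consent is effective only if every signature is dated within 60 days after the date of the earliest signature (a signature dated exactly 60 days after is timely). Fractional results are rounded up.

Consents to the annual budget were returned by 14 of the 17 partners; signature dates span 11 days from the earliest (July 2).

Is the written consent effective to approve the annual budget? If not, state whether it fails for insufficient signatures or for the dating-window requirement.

Signatures required: a two-thirds supermajority of 17 — 2/3 of 17 = 11.33, rounded up to 12, so 12 needed; 14 signed. Sufficient.
Dating window: the latest signature is 11 days after the earliest; the limit is 60 days. Within the window.

Effective — both the signature and dating-window requirements are satisfied.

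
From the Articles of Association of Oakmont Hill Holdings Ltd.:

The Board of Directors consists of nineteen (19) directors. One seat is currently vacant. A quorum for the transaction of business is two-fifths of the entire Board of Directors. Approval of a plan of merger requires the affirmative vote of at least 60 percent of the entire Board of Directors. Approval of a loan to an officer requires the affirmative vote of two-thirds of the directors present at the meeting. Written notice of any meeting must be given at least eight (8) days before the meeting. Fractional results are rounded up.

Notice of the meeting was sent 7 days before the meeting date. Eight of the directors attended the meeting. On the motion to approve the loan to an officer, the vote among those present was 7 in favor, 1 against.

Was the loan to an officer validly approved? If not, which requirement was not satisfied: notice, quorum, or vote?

Notice: 7 days given; 8 required (7 < 8). Not satisfied.
Quorum: 8 present; quorum is 8. Satisfied.
Vote: the loan to an officer requires two-thirds of the directors present (8). 2/3 of 8 = 5.33, rounded up to 6, so 6 affirmative votes are needed; 7 voted in favor. Satisfied.

Invalid — notice requirement not satisfied.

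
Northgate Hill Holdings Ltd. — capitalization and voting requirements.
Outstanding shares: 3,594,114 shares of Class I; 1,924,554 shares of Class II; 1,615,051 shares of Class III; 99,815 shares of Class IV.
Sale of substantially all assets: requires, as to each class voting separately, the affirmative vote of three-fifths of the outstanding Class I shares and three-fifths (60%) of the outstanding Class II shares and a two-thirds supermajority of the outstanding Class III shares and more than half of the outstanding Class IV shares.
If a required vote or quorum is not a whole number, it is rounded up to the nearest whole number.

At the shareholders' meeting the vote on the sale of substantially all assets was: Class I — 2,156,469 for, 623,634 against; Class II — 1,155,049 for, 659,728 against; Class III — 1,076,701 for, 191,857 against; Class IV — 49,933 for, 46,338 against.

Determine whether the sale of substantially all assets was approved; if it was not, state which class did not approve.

Approved — every class gave the required vote.

Class I: 3/5 of 3594114 = 2156468.40, rounded up to 2156469; 2,156,469 required, 2,156,469 in favor — approved.
Class II: 3/5 of 1924554 = 1154732.40, rounded up to 1154733; 1,154,733 required, 1,155,049 in favor — approved.
Class III: 2/3 of 1615051 = 1076700.67, rounded up to 1076701; 1,076,701 required, 1,076,701 in favor — approved.
Class IV: a majority of 99815 is 49908; 49,908 required, 49,933 in favor — approved.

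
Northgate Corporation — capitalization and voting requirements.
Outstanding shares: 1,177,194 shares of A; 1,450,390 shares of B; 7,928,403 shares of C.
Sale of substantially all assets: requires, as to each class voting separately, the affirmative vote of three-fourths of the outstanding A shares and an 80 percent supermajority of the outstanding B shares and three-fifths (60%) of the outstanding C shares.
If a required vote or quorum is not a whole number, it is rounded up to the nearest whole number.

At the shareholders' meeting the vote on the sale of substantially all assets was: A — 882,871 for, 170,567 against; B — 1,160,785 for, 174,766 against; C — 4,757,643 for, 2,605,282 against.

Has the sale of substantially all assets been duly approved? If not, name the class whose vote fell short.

A: 3/4 of 1177194 = 882895.50, rounded up to 882896; 882,896 required, 882,871 in favor — not approved.
B: 4/5 of 1450390 = 1160312; 1,160,312 required, 1,160,785 in favor — approved.
C: 3/5 of 7928403 = 4757041.80, rounded up to 4757042; 4,757,042 required, 4,757,643 in favor — approved.

Not approved — the A shares did not give the required vote.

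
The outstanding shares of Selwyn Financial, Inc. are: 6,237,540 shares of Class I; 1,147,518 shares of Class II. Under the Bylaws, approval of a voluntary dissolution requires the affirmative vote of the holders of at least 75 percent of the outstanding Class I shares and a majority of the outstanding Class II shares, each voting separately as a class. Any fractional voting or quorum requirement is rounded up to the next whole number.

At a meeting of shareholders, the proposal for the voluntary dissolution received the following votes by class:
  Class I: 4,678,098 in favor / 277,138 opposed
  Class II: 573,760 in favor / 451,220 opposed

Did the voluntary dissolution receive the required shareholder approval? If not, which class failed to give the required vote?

Not approved — the Class I shares did not give the required vote.

Class I: 3/4 of 6237540 = 4678155; 4,678,155 required, 4,678,098 in favor — not approved.
Class II: a majority of 1147518 is 573760; 573,760 required, 573,760 in favor — approved.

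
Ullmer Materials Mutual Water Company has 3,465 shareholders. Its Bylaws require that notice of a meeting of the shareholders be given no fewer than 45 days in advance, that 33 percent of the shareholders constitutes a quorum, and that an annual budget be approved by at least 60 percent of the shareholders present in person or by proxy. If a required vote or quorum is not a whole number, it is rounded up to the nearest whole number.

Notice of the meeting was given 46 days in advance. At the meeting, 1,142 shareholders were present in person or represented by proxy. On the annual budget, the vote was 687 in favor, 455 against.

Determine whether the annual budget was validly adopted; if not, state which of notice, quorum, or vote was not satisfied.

Notice: 46 days given; 45 required. Satisfied.
Quorum: 33% of 3,465 = 1,143.45, rounded up to 1,144; 1,142 present. Not satisfied.
Vote: requires three-fifths of those present (1,142); 3/5 of 1142 = 685.20, rounded up to 686, so 686 needed; 687 in favor. Satisfied.

Invalid — quorum requirement not satisfied.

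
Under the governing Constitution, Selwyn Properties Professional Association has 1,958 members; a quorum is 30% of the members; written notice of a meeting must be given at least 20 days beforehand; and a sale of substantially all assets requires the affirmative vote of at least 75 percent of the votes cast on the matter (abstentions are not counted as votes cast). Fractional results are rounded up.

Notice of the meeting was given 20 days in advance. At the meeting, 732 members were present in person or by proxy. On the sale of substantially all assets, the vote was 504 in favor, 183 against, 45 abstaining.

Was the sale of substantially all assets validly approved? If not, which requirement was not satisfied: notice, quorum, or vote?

Invalid — vote requirement not satisfied.

Notice: 20 days given; 20 required. Satisfied.
Quorum: 30% of 1,958 = 587.40, rounded up to 588; 732 present. Satisfied.
Vote: requires three-fourths of the votes cast (732 − 45 abstaining = 687); 3/4 of 687 = 515.25, rounded up to 516, so 516 needed; 504 in favor. Not satisfied.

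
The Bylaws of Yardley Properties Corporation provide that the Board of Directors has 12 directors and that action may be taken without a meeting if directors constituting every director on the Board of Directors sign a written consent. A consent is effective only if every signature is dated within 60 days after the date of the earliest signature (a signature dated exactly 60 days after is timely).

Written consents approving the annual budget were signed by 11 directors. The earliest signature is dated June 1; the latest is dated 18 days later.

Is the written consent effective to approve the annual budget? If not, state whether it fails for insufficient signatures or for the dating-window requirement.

Not effective — insufficient signatures.

Signatures required: the unanimous vote of 12 — unanimous means all 12, so 12 needed; 11 signed. Insufficient.
Dating window: the latest signature is 18 days after the earliest; the limit is 60 days. Within the window.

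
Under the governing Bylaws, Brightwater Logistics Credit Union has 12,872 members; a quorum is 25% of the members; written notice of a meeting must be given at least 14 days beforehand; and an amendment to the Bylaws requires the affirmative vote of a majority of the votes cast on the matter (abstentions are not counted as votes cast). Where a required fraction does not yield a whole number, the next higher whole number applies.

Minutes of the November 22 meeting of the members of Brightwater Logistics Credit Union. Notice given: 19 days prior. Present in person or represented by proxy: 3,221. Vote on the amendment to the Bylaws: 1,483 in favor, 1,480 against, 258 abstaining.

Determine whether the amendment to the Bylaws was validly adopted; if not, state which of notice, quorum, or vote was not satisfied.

Valid — all requirements satisfied.

Notice: 19 days given; 14 required. Satisfied.
Quorum: 25% of 12,872 = 3,218; 3,221 present. Satisfied.
Vote: requires a majority of the votes cast (3,221 − 258 abstaining = 2,963); a majority of 2963 is 1482, so 1,482 needed; 1,483 in favor. Satisfied.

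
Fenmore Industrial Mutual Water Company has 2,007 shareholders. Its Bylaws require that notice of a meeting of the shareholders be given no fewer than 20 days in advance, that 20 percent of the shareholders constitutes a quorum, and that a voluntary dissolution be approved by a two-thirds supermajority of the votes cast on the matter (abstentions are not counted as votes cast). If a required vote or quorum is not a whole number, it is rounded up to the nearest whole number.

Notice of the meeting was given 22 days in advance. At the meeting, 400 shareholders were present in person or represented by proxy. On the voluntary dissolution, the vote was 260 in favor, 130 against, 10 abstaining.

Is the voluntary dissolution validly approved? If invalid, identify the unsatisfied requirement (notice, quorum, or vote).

Notice: 22 days given; 20 required. Satisfied.
Quorum: 20% of 2,007 = 401.40, rounded up to 402; 400 present. Not satisfied.
Vote: requires two-thirds of the votes cast (400 − 10 abstaining = 390); 2/3 of 390 = 260, so 260 needed; 260 in favor. Satisfied.

Invalid — quorum requirement not satisfied.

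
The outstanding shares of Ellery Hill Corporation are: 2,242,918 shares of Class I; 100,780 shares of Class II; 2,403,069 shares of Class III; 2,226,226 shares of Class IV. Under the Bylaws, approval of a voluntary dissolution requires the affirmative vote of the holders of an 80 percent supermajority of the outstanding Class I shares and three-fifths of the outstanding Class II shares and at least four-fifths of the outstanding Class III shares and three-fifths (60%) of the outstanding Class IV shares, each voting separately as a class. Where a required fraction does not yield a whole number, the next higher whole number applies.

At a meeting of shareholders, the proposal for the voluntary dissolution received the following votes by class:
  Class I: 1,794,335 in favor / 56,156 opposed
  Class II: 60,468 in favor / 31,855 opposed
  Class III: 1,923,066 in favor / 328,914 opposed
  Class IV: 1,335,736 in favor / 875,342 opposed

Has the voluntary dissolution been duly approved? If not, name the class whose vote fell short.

Approved — every class gave the required vote.

Class I: 4/5 of 2242918 = 1794334.40, rounded up to 1794335; 1,794,335 required, 1,794,335 in favor — approved.
Class II: 3/5 of 100780 = 60468; 60,468 required, 60,468 in favor — approved.
Class III: 4/5 of 2403069 = 1922455.20, rounded up to 1922456; 1,922,456 required, 1,923,066 in favor — approved.
Class IV: 3/5 of 2226226 = 1335735.60, rounded up to 1335736; 1,335,736 required, 1,335,736 in favor — approved.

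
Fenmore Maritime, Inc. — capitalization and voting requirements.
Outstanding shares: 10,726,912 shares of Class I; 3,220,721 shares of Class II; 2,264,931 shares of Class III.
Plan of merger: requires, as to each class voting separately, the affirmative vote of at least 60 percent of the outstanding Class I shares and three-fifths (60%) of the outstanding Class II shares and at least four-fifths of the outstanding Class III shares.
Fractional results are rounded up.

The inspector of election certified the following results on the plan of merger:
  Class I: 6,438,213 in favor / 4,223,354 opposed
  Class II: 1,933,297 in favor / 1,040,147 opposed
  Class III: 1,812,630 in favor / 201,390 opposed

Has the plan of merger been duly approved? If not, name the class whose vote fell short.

Class I: 3/5 of 10726912 = 6436147.20, rounded up to 6436148; 6,436,148 required, 6,438,213 in favor — approved.
Class II: 3/5 of 3220721 = 1932432.60, rounded up to 1932433; 1,932,433 required, 1,933,297 in favor — approved.
Class III: 4/5 of 2264931 = 1811944.80, rounded up to 1811945; 1,811,945 required, 1,812,630 in favor — approved.

Approved — every class gave the required vote.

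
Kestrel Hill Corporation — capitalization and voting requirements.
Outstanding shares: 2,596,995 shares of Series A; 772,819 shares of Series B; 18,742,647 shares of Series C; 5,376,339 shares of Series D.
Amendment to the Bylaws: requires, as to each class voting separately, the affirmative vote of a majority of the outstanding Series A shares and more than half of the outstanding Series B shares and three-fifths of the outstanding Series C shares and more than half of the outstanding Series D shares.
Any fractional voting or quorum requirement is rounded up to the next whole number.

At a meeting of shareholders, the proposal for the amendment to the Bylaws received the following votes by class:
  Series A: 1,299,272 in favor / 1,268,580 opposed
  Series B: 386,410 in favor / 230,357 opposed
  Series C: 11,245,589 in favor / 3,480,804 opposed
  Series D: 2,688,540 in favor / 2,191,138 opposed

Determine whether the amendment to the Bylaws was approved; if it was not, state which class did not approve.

Series A: a majority of 2596995 is 1298498; 1,298,498 required, 1,299,272 in favor — approved.
Series B: a majority of 772819 is 386410; 386,410 required, 386,410 in favor — approved.
Series C: 3/5 of 18742647 = 11245588.20, rounded up to 11245589; 11,245,589 required, 11,245,589 in favor — approved.
Series D: a majority of 5376339 is 2688170; 2,688,170 required, 2,688,540 in favor — approved.

Approved — every class gave the required vote.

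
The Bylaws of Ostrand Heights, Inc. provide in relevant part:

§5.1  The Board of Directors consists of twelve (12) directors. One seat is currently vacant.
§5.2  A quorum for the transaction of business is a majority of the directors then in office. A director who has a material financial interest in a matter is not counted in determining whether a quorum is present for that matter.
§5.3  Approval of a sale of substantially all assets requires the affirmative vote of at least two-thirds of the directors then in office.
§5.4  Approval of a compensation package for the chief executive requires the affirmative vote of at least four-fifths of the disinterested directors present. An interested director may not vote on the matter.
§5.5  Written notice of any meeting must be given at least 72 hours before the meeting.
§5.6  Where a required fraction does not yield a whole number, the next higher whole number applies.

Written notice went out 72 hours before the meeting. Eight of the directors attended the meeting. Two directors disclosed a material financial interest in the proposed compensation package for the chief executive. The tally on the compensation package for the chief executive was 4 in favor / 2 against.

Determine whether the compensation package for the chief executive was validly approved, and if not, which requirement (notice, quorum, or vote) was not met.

Notice: 72 hours given; 72 required (72 ≥ 72). Satisfied.
Quorum: 8 present, but the 2 interested directors do not count, leaving 6. Quorum is 6. Satisfied.
Vote: the compensation package for the chief executive requires four-fifths of the disinterested directors present (8 − 2 = 6). 4/5 of 6 = 4.80, rounded up to 5, so 5 affirmative votes are needed; 4 voted in favor. Not satisfied.

Invalid — vote requirement not satisfied.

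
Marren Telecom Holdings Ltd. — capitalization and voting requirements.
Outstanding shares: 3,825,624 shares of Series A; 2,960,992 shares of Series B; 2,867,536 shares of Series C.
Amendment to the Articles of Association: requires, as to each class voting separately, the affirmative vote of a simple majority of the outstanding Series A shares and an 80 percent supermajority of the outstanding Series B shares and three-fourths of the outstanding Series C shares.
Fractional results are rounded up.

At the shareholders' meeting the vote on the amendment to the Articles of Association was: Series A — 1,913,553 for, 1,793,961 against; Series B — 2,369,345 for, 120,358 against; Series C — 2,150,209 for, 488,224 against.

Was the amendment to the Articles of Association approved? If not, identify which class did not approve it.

Series A: a majority of 3825624 is 1912813; 1,912,813 required, 1,913,553 in favor — approved.
Series B: 4/5 of 2960992 = 2368793.60, rounded up to 2368794; 2,368,794 required, 2,369,345 in favor — approved.
Series C: 3/4 of 2867536 = 2150652; 2,150,652 required, 2,150,209 in favor — not approved.

Not approved — the Series C shares did not give the required vote.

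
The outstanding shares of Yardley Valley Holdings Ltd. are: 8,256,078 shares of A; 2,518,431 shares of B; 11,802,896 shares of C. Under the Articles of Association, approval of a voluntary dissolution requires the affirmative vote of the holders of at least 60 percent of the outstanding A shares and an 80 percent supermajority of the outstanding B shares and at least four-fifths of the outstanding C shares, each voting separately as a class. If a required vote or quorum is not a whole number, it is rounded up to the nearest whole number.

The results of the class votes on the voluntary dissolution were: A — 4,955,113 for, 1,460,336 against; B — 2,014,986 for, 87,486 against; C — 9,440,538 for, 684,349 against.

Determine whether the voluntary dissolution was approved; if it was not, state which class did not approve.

Not approved — the C shares did not give the required vote.

A: 3/5 of 8256078 = 4953646.80, rounded up to 4953647; 4,953,647 required, 4,955,113 in favor — approved.
B: 4/5 of 2518431 = 2014744.80, rounded up to 2014745; 2,014,745 required, 2,014,986 in favor — approved.
C: 4/5 of 11802896 = 9442316.80, rounded up to 9442317; 9,442,317 required, 9,440,538 in favor — not approved.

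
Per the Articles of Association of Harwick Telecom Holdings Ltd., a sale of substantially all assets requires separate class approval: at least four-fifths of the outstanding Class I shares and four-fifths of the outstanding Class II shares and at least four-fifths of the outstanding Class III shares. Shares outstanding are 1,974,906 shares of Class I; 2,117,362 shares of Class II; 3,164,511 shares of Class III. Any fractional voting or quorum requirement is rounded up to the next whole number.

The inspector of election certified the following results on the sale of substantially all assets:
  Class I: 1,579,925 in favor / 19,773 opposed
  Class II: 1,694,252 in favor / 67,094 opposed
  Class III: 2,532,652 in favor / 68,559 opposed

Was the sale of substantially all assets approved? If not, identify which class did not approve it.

Class I: 4/5 of 1974906 = 1579924.80, rounded up to 1579925; 1,579,925 required, 1,579,925 in favor — approved.
Class II: 4/5 of 2117362 = 1693889.60, rounded up to 1693890; 1,693,890 required, 1,694,252 in favor — approved.
Class III: 4/5 of 3164511 = 2531608.80, rounded up to 2531609; 2,531,609 required, 2,532,652 in favor — approved.

Approved — every class gave the required vote.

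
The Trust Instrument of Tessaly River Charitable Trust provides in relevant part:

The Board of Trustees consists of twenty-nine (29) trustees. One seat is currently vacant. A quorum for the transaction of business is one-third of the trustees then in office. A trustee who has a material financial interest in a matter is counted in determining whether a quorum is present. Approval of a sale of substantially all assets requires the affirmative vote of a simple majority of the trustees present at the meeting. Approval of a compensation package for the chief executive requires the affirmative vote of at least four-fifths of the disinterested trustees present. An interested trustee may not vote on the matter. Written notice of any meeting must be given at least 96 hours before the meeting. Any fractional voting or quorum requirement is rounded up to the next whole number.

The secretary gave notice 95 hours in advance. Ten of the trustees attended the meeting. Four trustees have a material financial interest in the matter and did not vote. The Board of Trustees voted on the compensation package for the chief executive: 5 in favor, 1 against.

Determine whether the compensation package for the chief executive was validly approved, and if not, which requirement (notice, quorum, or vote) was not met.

Notice: 95 hours given; 96 required (95 < 96). Not satisfied.
Quorum: 10 present (interested trustees count toward quorum); quorum is 10. Satisfied.
Vote: the compensation package for the chief executive requires four-fifths of the disinterested trustees present (10 − 4 = 6). 4/5 of 6 = 4.80, rounded up to 5, so 5 affirmative votes are needed; 5 voted in favor. Satisfied.

Invalid — notice requirement not satisfied.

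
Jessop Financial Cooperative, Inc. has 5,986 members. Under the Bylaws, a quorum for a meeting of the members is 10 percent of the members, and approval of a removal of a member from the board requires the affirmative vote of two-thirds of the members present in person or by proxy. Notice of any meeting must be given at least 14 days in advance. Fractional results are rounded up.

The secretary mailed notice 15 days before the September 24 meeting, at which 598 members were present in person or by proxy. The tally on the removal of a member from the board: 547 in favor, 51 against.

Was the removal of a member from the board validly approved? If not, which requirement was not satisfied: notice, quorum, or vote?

Notice: 15 days given; 14 required. Satisfied.
Quorum: 10% of 5,986 = 598.60, rounded up to 599; 598 present. Not satisfied.
Vote: requires two-thirds of those present (598); 2/3 of 598 = 398.67, rounded up to 399, so 399 needed; 547 in favor. Satisfied.

Invalid — quorum requirement not satisfied.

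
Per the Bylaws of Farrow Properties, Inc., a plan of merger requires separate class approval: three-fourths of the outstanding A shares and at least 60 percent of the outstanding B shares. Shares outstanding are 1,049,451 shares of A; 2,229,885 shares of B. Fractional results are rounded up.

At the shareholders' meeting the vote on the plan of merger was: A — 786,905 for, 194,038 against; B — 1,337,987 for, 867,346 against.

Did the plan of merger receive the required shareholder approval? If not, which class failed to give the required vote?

A: 3/4 of 1049451 = 787088.25, rounded up to 787089; 787,089 required, 786,905 in favor — not approved.
B: 3/5 of 2229885 = 1337931; 1,337,931 required, 1,337,987 in favor — approved.

Not approved — the A shares did not give the required vote.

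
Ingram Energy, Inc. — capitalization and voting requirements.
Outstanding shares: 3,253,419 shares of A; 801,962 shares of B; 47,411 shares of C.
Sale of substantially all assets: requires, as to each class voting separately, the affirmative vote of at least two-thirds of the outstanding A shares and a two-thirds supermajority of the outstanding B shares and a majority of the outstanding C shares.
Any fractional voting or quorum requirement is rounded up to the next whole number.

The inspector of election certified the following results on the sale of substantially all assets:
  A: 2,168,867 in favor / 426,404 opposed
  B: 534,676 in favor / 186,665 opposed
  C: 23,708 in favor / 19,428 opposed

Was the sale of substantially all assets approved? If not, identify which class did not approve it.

Not approved — the A shares did not give the required vote.

A: 2/3 of 3253419 = 2168946; 2,168,946 required, 2,168,867 in favor — not approved.
B: 2/3 of 801962 = 534641.33, rounded up to 534642; 534,642 required, 534,676 in favor — approved.
C: a majority of 47411 is 23706; 23,706 required, 23,708 in favor — approved.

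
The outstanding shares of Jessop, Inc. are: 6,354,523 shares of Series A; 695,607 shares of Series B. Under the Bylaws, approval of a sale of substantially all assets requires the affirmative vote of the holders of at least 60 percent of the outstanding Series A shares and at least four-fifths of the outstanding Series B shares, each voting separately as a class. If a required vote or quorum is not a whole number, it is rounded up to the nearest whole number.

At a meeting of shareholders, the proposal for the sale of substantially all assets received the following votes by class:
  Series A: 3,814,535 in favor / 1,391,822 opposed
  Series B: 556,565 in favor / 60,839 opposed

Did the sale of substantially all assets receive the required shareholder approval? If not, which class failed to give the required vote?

Series A: 3/5 of 6354523 = 3812713.80, rounded up to 3812714; 3,812,714 required, 3,814,535 in favor — approved.
Series B: 4/5 of 695607 = 556485.60, rounded up to 556486; 556,486 required, 556,565 in favor — approved.

Approved — every class gave the required vote.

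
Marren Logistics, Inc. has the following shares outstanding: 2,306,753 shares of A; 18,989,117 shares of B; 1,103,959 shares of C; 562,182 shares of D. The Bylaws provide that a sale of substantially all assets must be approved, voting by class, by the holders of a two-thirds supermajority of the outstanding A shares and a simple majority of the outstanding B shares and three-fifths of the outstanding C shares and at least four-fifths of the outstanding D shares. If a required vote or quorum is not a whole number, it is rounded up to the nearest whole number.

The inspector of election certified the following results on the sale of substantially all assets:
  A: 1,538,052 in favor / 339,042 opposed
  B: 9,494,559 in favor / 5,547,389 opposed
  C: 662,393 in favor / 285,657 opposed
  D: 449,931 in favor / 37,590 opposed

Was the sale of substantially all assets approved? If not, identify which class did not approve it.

Approved — every class gave the required vote.

A: 2/3 of 2306753 = 1537835.33, rounded up to 1537836; 1,537,836 required, 1,538,052 in favor — approved.
B: a majority of 18989117 is 9494559; 9,494,559 required, 9,494,559 in favor — approved.
C: 3/5 of 1103959 = 662375.40, rounded up to 662376; 662,376 required, 662,393 in favor — approved.
D: 4/5 of 562182 = 449745.60, rounded up to 449746; 449,746 required, 449,931 in favor — approved.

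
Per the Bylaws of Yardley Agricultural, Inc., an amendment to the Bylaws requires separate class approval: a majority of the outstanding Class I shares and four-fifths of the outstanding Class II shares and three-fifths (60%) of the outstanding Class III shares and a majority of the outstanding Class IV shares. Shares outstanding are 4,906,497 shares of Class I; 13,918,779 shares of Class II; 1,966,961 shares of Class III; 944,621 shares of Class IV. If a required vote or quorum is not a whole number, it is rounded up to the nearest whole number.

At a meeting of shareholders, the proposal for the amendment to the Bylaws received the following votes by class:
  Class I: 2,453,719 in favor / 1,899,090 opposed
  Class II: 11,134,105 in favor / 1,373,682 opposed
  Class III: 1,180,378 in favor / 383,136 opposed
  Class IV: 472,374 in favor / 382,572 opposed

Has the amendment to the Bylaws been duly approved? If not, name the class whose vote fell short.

Class I: a majority of 4906497 is 2453249; 2,453,249 required, 2,453,719 in favor — approved.
Class II: 4/5 of 13918779 = 11135023.20, rounded up to 11135024; 11,135,024 required, 11,134,105 in favor — not approved.
Class III: 3/5 of 1966961 = 1180176.60, rounded up to 1180177; 1,180,177 required, 1,180,378 in favor — approved.
Class IV: a majority of 944621 is 472311; 472,311 required, 472,374 in favor — approved.

Not approved — the Class II shares did not give the required vote.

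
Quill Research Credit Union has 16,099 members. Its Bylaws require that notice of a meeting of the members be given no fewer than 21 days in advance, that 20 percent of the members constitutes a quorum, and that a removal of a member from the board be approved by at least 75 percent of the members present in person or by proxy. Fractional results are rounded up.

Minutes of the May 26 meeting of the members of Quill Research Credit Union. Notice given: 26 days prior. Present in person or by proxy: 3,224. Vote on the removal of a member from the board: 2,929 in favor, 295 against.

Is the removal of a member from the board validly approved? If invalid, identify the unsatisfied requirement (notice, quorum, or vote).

Notice: 26 days given; 21 required. Satisfied.
Quorum: 20% of 16,099 = 3,219.80, rounded up to 3,220; 3,224 present. Satisfied.
Vote: requires three-fourths of those present (3,224); 3/4 of 3224 = 2418, so 2,418 needed; 2,929 in favor. Satisfied.

Valid — all requirements satisfied.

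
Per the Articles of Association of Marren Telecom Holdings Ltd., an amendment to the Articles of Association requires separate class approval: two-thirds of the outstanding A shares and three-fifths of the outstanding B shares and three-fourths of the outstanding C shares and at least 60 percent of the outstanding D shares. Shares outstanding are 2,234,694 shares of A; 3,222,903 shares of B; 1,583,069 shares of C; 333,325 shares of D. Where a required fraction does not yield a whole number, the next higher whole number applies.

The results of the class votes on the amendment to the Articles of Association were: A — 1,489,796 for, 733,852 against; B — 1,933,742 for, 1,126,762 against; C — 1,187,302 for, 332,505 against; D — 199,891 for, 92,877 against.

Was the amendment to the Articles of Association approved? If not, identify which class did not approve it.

Not approved — the D shares did not give the required vote.

A: 2/3 of 2234694 = 1489796; 1,489,796 required, 1,489,796 in favor — approved.
B: 3/5 of 3222903 = 1933741.80, rounded up to 1933742; 1,933,742 required, 1,933,742 in favor — approved.
C: 3/4 of 1583069 = 1187301.75, rounded up to 1187302; 1,187,302 required, 1,187,302 in favor — approved.
D: 3/5 of 333325 = 199995; 199,995 required, 199,891 in favor — not approved.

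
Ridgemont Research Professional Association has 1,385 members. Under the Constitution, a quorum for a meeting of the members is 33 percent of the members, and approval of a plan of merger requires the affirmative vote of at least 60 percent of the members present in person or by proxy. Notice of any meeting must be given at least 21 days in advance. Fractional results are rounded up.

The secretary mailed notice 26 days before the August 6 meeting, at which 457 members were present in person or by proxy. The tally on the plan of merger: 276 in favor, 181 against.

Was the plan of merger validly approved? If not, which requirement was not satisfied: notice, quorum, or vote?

Notice: 26 days given; 21 required. Satisfied.
Quorum: 33% of 1,385 = 457.05, rounded up to 458; 457 present. Not satisfied.
Vote: requires three-fifths of those present (457); 3/5 of 457 = 274.20, rounded up to 275, so 275 needed; 276 in favor. Satisfied.

Invalid — quorum requirement not satisfied.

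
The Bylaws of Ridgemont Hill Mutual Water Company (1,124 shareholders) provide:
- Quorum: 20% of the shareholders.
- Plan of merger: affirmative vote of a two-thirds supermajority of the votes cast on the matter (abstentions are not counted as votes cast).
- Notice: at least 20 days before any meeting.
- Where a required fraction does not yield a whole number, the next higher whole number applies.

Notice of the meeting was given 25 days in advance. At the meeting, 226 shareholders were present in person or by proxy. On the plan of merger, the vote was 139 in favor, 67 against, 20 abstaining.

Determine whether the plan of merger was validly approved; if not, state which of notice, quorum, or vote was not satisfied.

Notice: 25 days given; 20 required. Satisfied.
Quorum: 20% of 1,124 = 224.80, rounded up to 225; 226 present. Satisfied.
Vote: requires two-thirds of the votes cast (226 − 20 abstaining = 206); 2/3 of 206 = 137.33, rounded up to 138, so 138 needed; 139 in favor. Satisfied.

Valid — all requirements satisfied.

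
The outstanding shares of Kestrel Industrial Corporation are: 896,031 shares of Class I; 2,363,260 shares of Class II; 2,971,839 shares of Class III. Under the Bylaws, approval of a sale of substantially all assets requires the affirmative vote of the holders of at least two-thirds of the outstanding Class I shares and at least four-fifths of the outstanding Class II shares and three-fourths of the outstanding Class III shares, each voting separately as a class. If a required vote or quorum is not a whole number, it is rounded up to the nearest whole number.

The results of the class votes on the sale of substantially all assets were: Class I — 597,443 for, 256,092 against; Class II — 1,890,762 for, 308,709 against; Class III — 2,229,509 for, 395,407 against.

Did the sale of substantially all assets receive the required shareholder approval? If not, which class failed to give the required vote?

Approved — every class gave the required vote.

Class I: 2/3 of 896031 = 597354; 597,354 required, 597,443 in favor — approved.
Class II: 4/5 of 2363260 = 1890608; 1,890,608 required, 1,890,762 in favor — approved.
Class III: 3/4 of 2971839 = 2228879.25, rounded up to 2228880; 2,228,880 required, 2,229,509 in favor — approved.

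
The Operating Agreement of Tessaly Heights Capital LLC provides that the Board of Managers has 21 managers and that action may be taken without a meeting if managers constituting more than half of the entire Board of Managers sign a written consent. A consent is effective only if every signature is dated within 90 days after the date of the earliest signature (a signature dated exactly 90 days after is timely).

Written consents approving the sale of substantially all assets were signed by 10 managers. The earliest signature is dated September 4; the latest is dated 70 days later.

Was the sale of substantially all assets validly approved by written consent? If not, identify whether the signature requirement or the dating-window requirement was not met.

Signatures required: more than half of 21 — a majority of 21 is 11, so 11 needed; 10 signed. Insufficient.
Dating window: the latest signature is 70 days after the earliest; the limit is 90 days. Within the window.

Not effective — insufficient signatures.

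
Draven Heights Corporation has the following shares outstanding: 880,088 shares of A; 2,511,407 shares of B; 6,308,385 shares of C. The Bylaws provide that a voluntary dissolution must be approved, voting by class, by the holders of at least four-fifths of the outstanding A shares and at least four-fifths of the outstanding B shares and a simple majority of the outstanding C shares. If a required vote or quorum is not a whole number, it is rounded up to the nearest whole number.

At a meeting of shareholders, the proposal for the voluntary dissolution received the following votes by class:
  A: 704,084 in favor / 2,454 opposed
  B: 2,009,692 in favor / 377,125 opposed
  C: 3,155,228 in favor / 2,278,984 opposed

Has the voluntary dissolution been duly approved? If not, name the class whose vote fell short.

A: 4/5 of 880088 = 704070.40, rounded up to 704071; 704,071 required, 704,084 in favor — approved.
B: 4/5 of 2511407 = 2009125.60, rounded up to 2009126; 2,009,126 required, 2,009,692 in favor — approved.
C: a majority of 6308385 is 3154193; 3,154,193 required, 3,155,228 in favor — approved.

Approved — every class gave the required vote.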